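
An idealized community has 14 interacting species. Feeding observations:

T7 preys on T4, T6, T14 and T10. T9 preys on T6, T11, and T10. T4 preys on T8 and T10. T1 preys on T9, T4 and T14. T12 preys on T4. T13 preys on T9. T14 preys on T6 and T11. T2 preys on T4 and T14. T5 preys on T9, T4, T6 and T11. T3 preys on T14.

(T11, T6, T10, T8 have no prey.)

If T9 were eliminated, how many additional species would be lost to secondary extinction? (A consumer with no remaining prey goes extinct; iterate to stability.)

Remove T9.
Round 1: T13 (all prey gone) → extinct.
No further losses. Total secondary extinctions: 1.

1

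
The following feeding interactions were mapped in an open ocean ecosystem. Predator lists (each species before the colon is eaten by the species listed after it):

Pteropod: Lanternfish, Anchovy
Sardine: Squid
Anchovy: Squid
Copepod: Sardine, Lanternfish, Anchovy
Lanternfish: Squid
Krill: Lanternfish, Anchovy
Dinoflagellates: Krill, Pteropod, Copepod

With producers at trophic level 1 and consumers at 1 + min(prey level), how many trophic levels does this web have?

4

Producers (level 1): Dinoflagellates.
Following each consumer down to its lowest-level prey: Dinoflagellates → Copepod → Sardine → Squid (levels 1 through 4).
All prey of Squid (Sardine 3, Lanternfish 3, Anchovy 3) are at level 3 or above, so Squid is at level 1 + 3 = 4.
Every consumer has at least one prey at level 3 or below, so none exceeds level 4.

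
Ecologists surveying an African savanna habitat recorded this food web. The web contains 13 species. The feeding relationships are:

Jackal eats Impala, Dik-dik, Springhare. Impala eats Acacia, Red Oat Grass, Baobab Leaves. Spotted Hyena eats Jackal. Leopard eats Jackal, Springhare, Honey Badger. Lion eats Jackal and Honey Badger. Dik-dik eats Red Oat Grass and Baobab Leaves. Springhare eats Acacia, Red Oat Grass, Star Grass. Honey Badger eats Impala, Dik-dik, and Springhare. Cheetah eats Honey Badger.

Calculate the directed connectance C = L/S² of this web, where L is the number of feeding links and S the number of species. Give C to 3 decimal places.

The web has S = 13 species and L = 21 feeding links.
C = L / S² = 21 / 169 = 0.1243 ≈ 0.124.

C = 0.124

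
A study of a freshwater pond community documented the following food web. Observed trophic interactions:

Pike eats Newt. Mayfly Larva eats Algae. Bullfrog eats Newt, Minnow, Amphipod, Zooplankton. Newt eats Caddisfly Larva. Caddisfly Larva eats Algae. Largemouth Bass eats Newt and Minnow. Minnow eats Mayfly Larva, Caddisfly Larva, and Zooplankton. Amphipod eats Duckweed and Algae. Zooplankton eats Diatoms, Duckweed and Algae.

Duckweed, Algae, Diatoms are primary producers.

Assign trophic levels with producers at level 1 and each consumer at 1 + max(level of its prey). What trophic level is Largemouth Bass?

Trophic level 4

Duckweed is a producer → level 1.
Zooplankton eats Duckweed (level 1); other prey at levels: Algae 1, Diatoms 1 → level 2.
Minnow eats Zooplankton (level 2); other prey at levels: Caddisfly Larva 2, Mayfly Larva 2 → level 3.
Largemouth Bass eats Minnow (level 3); other prey at levels: Newt 3 → level 4.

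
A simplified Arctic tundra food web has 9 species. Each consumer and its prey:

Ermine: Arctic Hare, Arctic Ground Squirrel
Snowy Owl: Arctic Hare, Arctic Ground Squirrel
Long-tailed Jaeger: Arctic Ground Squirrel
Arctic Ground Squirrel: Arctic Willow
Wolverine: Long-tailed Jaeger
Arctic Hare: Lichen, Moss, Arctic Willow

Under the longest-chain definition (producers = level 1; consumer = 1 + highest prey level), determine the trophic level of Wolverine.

Arctic Willow is a producer → level 1.
Arctic Ground Squirrel eats Arctic Willow → level 2.
Long-tailed Jaeger eats Arctic Ground Squirrel → level 3.
Wolverine eats Long-tailed Jaeger → level 4.

Trophic level 4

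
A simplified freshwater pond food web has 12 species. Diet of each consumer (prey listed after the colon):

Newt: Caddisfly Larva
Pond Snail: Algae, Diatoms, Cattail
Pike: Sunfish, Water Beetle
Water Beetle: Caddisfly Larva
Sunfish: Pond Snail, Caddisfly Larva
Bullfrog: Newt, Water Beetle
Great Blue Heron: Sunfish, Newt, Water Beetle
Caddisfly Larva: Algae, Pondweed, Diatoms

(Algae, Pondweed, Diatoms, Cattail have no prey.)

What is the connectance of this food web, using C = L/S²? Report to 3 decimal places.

C = 0.118

The web has S = 12 species and L = 17 feeding links.
C = L / S² = 17 / 144 = 0.1181 ≈ 0.118.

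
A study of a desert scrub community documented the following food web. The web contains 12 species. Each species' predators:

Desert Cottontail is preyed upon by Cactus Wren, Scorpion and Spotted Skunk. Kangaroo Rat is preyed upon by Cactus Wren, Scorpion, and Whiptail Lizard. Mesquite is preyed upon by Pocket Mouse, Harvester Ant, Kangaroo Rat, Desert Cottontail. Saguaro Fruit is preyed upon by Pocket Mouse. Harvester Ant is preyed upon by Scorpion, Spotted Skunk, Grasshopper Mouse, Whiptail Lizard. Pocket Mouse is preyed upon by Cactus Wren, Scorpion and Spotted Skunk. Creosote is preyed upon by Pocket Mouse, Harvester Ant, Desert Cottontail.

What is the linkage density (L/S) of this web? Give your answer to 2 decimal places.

L/S = 1.75

There are L = 21 links among S = 12 species.
L/S = 21/12 = 1.7500 ≈ 1.75.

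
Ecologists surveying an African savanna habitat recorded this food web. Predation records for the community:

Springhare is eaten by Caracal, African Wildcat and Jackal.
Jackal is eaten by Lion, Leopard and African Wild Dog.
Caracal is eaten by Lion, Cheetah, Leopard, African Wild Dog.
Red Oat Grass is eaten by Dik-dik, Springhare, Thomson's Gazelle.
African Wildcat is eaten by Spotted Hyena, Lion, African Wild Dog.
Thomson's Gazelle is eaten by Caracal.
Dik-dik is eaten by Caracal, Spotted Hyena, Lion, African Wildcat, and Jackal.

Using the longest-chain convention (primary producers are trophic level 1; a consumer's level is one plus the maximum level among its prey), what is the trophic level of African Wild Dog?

Red Oat Grass is a producer → level 1.
Dik-dik eats Red Oat Grass → level 2.
Jackal eats Dik-dik (level 2); other prey at levels: Springhare 2 → level 3.
African Wild Dog eats Jackal (level 3); other prey at levels: Caracal 3, African Wildcat 3 → level 4.

Trophic level 4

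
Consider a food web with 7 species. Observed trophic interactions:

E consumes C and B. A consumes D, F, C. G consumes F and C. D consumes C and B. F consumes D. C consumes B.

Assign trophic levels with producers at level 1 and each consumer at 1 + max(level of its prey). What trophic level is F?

B is a producer → level 1.
C eats B → level 2.
D eats C (level 2); other prey at levels: B 1 → level 3.
F eats D → level 4.

Trophic level 4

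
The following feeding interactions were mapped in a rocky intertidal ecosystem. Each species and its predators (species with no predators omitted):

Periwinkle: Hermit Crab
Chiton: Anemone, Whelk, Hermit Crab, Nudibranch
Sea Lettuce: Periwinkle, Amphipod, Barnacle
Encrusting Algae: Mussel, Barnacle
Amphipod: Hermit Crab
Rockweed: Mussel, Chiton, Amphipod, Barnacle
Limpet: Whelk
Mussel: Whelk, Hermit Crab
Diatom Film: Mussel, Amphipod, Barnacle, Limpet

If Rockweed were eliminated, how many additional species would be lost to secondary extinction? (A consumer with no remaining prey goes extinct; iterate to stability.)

Remove Rockweed.
Round 1: Chiton (all prey gone) → extinct.
Round 2: Anemone (all prey gone), Nudibranch (all prey gone) → extinct.
No further losses. Total secondary extinctions: 3.

3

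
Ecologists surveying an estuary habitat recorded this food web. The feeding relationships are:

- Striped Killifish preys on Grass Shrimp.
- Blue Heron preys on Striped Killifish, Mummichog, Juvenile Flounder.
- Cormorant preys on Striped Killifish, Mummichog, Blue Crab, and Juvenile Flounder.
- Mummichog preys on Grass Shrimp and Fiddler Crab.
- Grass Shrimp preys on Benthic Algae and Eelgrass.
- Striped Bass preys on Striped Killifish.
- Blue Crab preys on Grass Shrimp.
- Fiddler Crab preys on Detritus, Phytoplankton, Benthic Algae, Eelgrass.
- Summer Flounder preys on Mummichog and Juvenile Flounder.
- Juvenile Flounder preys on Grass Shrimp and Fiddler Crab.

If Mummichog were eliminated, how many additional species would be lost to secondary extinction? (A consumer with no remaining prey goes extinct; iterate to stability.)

Remove Mummichog.
Every predator of it retains at least one other prey: Blue Heron still has Striped Killifish, Juvenile Flounder; Summer Flounder still has Juvenile Flounder; Cormorant still has Blue Crab, Striped Killifish, Juvenile Flounder.
No consumer loses all prey, so no secondary extinctions occur.

0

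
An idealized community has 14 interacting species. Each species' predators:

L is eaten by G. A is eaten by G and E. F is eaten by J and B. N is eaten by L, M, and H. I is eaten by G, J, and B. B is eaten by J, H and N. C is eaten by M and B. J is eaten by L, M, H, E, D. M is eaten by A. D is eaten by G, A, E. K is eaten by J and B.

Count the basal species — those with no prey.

Basal species (no prey listed): I, K, F, C.
Count: 4.

4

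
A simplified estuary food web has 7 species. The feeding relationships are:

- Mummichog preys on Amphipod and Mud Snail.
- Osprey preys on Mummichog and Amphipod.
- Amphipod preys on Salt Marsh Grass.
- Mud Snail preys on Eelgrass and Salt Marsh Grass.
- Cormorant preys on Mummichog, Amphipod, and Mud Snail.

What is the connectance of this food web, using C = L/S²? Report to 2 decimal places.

C = 0.20

The web has S = 7 species and L = 10 feeding links.
C = L / S² = 10 / 49 = 0.2041 ≈ 0.20.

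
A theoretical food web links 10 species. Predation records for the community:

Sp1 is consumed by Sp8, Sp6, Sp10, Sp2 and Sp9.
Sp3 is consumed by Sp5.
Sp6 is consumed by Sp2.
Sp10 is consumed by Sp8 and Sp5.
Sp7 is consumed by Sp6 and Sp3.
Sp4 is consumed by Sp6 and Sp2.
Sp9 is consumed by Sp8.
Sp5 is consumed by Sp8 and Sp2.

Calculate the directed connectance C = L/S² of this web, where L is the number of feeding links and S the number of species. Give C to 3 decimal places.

C = 0.160

The web has S = 10 species and L = 16 feeding links.
C = L / S² = 16 / 100 = 0.1600 ≈ 0.160.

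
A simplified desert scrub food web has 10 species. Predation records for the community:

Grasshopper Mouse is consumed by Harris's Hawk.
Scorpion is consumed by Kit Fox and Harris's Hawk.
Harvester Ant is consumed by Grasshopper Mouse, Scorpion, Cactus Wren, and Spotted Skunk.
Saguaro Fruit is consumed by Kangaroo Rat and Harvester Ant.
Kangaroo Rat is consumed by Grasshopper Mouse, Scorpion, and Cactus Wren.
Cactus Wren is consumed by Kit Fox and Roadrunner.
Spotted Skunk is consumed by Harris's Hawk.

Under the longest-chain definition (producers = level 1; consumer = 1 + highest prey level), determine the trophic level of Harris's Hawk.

Saguaro Fruit is a producer → level 1.
Harvester Ant eats Saguaro Fruit → level 2.
Spotted Skunk eats Harvester Ant → level 3.
Harris's Hawk eats Spotted Skunk (level 3); other prey at levels: Scorpion 3, Grasshopper Mouse 3 → level 4.

Trophic level 4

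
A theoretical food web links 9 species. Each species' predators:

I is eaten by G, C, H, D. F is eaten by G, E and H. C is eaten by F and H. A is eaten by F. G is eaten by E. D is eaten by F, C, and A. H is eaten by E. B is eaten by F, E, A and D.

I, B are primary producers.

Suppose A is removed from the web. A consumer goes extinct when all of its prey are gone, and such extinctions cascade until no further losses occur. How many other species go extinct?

0

Remove A.
Every predator of it retains at least one other prey: F still has B, D, C.
No consumer loses all prey, so no secondary extinctions occur.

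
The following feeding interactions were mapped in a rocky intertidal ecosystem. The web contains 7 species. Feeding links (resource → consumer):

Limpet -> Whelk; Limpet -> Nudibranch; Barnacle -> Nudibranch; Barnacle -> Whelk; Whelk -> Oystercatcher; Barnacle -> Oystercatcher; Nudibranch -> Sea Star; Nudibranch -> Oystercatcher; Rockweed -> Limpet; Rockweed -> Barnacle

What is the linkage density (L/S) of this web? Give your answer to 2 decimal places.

There are L = 10 links among S = 7 species.
L/S = 10/7 = 1.4286 ≈ 1.43.

L/S = 1.43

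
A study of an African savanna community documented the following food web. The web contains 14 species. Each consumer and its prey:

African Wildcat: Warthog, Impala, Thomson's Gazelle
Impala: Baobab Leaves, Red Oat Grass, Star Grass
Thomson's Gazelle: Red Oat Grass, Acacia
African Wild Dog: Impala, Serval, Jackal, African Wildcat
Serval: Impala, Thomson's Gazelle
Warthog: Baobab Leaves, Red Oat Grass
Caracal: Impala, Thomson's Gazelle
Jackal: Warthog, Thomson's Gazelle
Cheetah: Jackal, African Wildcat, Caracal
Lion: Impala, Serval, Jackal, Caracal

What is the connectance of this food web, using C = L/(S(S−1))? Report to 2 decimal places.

C = 0.15

The web has S = 14 species and L = 27 feeding links.
C = L / (S(S−1)) = 27 / 182 = 0.1484 ≈ 0.15.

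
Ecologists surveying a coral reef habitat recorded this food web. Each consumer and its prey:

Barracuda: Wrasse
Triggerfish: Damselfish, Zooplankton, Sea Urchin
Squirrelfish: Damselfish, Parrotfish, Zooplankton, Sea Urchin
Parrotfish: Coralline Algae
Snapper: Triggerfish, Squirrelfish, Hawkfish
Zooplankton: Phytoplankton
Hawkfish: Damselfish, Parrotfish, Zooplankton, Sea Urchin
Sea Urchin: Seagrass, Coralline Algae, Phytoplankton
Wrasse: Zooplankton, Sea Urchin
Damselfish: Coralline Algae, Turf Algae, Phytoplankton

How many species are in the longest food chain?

One longest chain: Phytoplankton → Zooplankton → Wrasse → Barracuda.
It has 4 species and 3 links.

4 species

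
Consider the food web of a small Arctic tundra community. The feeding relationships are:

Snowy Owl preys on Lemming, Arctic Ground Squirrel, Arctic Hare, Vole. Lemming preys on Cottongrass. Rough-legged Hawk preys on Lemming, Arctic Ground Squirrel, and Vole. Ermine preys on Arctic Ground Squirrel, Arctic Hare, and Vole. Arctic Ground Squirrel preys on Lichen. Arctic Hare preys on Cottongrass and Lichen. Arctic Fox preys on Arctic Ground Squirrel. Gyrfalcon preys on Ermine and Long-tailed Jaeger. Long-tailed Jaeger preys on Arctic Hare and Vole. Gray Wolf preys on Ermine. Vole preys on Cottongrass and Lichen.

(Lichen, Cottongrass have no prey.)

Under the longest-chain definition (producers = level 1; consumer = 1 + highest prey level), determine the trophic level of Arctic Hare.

Lichen is a producer → level 1.
Arctic Hare eats Lichen (level 1); other prey at levels: Cottongrass 1 → level 2.

Trophic level 2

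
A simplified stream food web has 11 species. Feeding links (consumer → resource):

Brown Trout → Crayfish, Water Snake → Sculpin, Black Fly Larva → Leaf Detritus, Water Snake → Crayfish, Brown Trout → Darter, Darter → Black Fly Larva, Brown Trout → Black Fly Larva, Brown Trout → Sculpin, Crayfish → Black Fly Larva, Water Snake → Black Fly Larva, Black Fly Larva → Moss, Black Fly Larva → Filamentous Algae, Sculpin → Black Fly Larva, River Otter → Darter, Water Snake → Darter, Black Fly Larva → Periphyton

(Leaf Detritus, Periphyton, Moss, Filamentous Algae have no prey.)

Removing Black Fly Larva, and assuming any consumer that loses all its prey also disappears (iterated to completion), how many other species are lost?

6

Remove Black Fly Larva.
Round 1: Sculpin (all prey gone), Darter (all prey gone), Crayfish (all prey gone) → extinct.
Round 2: Brown Trout (all prey gone), Water Snake (all prey gone), River Otter (all prey gone) → extinct.
No further losses. Total secondary extinctions: 6.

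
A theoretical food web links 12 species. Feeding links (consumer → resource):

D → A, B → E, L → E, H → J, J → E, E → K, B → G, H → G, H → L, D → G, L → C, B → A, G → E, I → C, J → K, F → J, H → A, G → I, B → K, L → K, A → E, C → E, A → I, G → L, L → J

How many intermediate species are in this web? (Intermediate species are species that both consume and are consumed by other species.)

Intermediate species (has both prey and predators): E, J, C, I, L, A, G.
Count: 7.

7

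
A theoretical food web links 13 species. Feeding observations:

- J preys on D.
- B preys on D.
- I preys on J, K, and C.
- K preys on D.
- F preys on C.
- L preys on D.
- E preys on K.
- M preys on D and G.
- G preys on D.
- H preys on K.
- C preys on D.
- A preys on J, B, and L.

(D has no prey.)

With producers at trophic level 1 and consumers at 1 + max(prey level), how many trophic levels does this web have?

Producers (level 1): D.
D → J → A gives A level 3.
No species has a prey at level 3, so no species reaches level 4.

3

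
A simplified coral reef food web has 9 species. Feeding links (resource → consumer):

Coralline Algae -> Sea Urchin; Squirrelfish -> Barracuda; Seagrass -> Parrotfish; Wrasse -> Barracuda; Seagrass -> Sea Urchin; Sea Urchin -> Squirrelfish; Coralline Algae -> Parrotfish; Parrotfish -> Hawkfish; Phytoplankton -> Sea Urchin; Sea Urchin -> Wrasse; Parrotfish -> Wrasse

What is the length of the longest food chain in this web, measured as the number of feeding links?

One longest chain: Seagrass → Parrotfish → Wrasse → Barracuda.
It has 4 species and 3 links.

3 links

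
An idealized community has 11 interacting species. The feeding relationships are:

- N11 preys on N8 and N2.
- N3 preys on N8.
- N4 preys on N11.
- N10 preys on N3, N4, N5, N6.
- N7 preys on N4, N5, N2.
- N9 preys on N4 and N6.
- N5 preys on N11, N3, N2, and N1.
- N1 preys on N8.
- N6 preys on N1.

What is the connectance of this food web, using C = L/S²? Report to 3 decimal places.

C = 0.157

The web has S = 11 species and L = 19 feeding links.
C = L / S² = 19 / 121 = 0.1570 ≈ 0.157.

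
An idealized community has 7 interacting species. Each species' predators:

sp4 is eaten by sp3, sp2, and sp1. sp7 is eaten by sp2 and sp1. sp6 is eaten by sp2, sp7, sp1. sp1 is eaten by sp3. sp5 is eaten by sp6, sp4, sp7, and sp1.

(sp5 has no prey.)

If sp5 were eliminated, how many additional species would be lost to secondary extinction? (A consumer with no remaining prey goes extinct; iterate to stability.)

6

Remove sp5.
Round 1: sp4 (all prey gone), sp6 (all prey gone) → extinct.
Round 2: sp7 (all prey gone) → extinct.
Round 3: sp1 (all prey gone), sp2 (all prey gone) → extinct.
Round 4: sp3 (all prey gone) → extinct.
No further losses. Total secondary extinctions: 6.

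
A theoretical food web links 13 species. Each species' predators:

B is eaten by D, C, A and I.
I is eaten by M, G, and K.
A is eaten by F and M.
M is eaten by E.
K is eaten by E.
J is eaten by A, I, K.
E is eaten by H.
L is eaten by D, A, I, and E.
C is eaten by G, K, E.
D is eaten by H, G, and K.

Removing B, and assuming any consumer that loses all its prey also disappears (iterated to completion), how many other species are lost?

Remove B.
Round 1: C (all prey gone) → extinct.
No further losses. Total secondary extinctions: 1.

1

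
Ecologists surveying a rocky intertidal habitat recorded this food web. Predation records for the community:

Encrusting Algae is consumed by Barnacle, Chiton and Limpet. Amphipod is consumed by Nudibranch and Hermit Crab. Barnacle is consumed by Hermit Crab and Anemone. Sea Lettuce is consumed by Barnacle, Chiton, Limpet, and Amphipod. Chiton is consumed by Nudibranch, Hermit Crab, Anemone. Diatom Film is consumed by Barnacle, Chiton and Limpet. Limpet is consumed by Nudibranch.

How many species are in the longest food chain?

3 species

One longest chain: Encrusting Algae → Chiton → Hermit Crab.
It has 3 species and 2 links.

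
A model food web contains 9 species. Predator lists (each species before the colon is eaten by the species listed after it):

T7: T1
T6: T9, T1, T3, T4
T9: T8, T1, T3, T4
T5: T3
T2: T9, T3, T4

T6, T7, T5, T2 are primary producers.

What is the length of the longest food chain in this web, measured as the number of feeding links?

2 links

One longest chain: T6 → T9 → T8.
It has 3 species and 2 links.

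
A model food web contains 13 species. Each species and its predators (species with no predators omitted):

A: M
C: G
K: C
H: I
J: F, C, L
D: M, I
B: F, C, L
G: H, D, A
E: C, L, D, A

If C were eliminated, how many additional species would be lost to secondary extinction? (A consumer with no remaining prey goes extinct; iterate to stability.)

Remove C.
Round 1: G (all prey gone) → extinct.
Round 2: H (all prey gone) → extinct.
No further losses. Total secondary extinctions: 2.

2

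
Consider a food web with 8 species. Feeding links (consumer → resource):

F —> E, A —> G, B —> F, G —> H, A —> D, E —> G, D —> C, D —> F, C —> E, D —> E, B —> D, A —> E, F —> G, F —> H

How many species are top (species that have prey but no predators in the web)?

2

Top species (has prey, but nothing eats it): B, A.
Count: 2.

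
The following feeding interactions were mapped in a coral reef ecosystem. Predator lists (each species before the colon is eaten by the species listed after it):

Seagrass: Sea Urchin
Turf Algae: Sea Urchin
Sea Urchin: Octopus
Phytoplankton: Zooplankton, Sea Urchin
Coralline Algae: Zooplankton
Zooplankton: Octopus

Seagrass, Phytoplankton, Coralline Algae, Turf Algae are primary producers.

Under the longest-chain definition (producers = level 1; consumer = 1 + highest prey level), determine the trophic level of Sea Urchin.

Seagrass is a producer → level 1.
Sea Urchin eats Seagrass (level 1); other prey at levels: Phytoplankton 1, Turf Algae 1 → level 2.

Trophic level 2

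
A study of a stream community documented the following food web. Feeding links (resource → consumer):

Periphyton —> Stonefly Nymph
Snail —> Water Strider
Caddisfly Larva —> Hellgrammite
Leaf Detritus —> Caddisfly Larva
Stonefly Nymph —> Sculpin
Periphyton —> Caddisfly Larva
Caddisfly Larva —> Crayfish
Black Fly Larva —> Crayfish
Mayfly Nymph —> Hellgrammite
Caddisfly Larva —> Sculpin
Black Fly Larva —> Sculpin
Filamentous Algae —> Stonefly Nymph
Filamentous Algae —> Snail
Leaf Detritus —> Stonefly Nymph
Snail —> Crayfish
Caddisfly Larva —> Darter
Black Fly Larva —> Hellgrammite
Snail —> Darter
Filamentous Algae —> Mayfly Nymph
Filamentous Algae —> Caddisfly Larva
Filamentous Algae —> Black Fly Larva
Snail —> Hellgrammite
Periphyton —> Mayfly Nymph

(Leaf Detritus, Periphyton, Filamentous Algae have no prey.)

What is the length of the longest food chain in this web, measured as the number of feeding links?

One longest chain: Filamentous Algae → Snail → Darter.
It has 3 species and 2 links.

2 links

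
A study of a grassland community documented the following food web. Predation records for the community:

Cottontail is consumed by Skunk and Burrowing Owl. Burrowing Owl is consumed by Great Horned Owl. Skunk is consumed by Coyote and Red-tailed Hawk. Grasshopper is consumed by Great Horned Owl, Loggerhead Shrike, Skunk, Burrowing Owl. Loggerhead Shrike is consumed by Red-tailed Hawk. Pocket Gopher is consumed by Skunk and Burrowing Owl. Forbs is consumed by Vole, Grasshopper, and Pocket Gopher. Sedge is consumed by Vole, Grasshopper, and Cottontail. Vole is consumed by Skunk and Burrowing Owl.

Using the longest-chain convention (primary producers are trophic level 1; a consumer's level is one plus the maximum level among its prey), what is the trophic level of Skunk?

Trophic level 3

Forbs is a producer → level 1.
Grasshopper eats Forbs (level 1); other prey at levels: Sedge 1 → level 2.
Skunk eats Grasshopper (level 2); other prey at levels: Cottontail 2, Pocket Gopher 2, Vole 2 → level 3.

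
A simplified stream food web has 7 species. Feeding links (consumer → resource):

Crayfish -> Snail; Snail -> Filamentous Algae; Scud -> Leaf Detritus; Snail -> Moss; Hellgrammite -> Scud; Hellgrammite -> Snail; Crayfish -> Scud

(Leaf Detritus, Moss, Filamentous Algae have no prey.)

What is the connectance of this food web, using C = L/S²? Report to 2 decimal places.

The web has S = 7 species and L = 7 feeding links.
C = L / S² = 7 / 49 = 0.1429 ≈ 0.14.

C = 0.14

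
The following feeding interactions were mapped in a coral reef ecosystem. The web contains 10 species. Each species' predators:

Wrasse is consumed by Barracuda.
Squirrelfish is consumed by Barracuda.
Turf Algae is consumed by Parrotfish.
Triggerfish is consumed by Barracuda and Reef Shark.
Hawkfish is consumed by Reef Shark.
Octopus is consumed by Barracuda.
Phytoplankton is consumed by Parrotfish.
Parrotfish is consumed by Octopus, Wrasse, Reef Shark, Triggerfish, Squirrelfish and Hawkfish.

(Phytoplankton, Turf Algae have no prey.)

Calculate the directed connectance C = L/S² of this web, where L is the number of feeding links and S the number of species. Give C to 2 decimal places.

The web has S = 10 species and L = 14 feeding links.
C = L / S² = 14 / 100 = 0.1400 ≈ 0.14.

C = 0.14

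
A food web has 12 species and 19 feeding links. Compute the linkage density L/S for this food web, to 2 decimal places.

L/S = 1.58

There are L = 19 links among S = 12 species.
L/S = 19/12 = 1.5833 ≈ 1.58.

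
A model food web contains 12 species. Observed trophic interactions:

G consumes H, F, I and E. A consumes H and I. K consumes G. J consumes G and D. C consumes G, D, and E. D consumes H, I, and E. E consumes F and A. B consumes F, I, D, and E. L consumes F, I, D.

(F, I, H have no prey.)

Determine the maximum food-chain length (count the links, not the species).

4 links

One longest chain: I → A → E → D → L.
It has 5 species and 4 links.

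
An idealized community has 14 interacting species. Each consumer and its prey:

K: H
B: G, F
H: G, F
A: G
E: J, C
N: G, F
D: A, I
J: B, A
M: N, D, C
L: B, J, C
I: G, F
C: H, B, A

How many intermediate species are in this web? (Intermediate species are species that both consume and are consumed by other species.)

Intermediate species (has both prey and predators): H, B, N, A, I, D, J, C.
Count: 8.

8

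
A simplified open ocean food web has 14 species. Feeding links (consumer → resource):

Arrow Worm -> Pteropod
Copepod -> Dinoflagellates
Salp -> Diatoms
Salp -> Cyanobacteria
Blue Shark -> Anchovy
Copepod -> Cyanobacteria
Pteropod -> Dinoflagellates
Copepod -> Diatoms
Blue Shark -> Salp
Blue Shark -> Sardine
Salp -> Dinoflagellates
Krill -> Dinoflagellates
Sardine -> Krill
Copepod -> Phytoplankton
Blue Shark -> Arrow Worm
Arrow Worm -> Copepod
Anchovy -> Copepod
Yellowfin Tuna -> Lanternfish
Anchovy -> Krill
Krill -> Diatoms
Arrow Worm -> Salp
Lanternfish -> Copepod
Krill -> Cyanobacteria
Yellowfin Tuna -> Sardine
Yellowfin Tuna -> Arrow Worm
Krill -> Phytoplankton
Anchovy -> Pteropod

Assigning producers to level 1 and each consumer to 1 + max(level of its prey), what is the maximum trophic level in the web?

Producers (level 1): Cyanobacteria, Phytoplankton, Diatoms, Dinoflagellates.
Cyanobacteria → Krill → Sardine → Yellowfin Tuna gives Yellowfin Tuna level 4.
No species has a prey at level 4, so no species reaches level 5.

4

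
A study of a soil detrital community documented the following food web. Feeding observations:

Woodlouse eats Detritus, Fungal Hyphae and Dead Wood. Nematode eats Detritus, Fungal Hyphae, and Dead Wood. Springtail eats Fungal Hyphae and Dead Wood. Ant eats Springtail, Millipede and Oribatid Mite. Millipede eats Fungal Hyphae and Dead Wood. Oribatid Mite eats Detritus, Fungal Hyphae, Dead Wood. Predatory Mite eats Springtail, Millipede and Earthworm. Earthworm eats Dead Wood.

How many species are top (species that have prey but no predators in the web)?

4

Top species (has prey, but nothing eats it): Woodlouse, Nematode, Ant, Predatory Mite.
Count: 4.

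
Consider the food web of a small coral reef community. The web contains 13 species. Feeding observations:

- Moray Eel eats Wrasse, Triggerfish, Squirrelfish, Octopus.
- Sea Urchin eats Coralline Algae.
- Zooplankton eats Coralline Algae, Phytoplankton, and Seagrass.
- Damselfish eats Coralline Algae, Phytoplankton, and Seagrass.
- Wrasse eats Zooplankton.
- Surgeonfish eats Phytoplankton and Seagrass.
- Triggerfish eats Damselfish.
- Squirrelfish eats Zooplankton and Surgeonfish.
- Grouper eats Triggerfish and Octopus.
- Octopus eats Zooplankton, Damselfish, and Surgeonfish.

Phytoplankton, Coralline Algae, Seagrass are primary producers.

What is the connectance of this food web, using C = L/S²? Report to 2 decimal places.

The web has S = 13 species and L = 22 feeding links.
C = L / S² = 22 / 169 = 0.1302 ≈ 0.13.

C = 0.13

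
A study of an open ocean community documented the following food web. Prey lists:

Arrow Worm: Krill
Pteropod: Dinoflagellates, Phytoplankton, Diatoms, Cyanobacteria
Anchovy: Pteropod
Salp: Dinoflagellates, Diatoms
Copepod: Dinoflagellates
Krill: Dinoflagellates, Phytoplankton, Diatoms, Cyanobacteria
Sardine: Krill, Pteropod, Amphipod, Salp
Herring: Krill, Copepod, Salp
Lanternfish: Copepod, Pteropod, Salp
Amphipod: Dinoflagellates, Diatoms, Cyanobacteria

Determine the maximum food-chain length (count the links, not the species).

2 links

One longest chain: Dinoflagellates → Pteropod → Anchovy.
It has 3 species and 2 links.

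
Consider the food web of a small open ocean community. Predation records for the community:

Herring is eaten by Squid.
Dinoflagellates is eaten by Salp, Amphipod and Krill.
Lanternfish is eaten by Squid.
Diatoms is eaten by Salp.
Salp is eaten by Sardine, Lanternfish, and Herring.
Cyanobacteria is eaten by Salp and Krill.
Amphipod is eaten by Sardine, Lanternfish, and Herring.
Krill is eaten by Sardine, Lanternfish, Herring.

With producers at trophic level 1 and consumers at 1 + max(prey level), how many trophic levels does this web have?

Producers (level 1): Cyanobacteria, Diatoms, Dinoflagellates.
Cyanobacteria → Salp → Lanternfish → Squid gives Squid level 4.
No species has a prey at level 4, so no species reaches level 5.

4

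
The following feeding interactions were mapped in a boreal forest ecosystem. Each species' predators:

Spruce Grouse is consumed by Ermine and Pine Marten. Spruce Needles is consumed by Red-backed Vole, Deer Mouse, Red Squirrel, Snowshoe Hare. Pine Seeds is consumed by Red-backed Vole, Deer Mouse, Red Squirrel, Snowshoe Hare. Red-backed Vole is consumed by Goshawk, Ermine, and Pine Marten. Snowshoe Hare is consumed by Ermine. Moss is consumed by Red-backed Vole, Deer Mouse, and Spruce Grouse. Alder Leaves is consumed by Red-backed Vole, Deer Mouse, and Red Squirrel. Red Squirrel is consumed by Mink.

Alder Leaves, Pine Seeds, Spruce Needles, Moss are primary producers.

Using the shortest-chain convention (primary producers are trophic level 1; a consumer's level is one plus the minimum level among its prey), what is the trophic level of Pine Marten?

Moss is a producer → level 1.
Spruce Grouse eats Moss → level 2.
Pine Marten eats Spruce Grouse → level 3.
No prey of Pine Marten is below level 2, so 3 is the minimum.

Trophic level 3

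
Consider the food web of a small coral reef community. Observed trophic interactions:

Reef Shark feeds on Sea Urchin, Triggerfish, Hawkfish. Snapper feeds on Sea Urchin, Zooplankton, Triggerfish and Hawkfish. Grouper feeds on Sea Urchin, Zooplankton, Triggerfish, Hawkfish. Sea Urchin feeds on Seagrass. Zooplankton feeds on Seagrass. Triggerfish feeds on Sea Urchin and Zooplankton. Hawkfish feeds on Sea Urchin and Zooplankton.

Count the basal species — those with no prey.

1

Basal species (no prey listed): Seagrass.
Count: 1.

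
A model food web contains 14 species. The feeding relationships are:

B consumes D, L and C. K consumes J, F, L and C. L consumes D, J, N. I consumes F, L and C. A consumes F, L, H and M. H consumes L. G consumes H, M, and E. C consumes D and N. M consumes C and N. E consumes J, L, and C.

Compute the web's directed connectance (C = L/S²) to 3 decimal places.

The web has S = 14 species and L = 28 feeding links.
C = L / S² = 28 / 196 = 0.1429 ≈ 0.143.

C = 0.143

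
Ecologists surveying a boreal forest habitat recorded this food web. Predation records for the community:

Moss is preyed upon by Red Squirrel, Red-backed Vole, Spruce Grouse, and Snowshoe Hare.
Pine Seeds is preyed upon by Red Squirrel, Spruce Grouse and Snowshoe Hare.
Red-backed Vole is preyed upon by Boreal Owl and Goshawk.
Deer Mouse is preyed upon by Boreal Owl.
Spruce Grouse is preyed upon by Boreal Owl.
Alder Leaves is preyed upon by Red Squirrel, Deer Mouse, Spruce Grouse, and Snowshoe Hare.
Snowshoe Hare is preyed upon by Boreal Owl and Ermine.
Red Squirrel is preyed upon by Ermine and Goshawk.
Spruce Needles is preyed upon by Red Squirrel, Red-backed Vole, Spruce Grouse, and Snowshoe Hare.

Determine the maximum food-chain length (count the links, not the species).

2 links

One longest chain: Alder Leaves → Snowshoe Hare → Boreal Owl.
It has 3 species and 2 links.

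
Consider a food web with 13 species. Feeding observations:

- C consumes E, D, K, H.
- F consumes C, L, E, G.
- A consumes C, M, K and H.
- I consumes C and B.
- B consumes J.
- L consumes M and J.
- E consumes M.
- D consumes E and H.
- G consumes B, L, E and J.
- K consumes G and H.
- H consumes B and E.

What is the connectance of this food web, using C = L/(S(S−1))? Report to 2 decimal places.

C = 0.18

The web has S = 13 species and L = 28 feeding links.
C = L / (S(S−1)) = 28 / 156 = 0.1795 ≈ 0.18.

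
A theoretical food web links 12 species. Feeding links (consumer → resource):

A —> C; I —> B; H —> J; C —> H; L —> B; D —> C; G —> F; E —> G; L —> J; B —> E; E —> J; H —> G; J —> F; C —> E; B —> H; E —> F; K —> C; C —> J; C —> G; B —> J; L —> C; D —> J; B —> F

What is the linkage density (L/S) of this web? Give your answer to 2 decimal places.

L/S = 1.92

There are L = 23 links among S = 12 species.
L/S = 23/12 = 1.9167 ≈ 1.92.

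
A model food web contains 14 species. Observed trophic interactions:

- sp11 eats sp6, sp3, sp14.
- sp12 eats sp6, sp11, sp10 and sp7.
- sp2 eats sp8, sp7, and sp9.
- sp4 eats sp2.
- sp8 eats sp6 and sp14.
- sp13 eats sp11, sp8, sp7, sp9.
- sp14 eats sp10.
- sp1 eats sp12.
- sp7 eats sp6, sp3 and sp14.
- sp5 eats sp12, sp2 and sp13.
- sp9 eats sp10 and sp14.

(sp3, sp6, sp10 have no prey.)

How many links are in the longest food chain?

One longest chain: sp10 → sp14 → sp7 → sp12 → sp5.
It has 5 species and 4 links.

4 links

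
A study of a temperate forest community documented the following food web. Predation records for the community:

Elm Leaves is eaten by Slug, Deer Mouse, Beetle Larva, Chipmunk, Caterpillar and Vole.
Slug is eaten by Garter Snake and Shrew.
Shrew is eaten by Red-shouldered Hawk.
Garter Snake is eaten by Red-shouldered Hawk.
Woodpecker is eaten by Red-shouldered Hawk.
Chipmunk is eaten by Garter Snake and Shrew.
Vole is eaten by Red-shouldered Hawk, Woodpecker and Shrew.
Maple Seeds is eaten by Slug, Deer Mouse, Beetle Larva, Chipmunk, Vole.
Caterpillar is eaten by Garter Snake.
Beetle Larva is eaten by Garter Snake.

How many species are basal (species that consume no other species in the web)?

2

Basal species (no prey listed): Maple Seeds, Elm Leaves.
Count: 2.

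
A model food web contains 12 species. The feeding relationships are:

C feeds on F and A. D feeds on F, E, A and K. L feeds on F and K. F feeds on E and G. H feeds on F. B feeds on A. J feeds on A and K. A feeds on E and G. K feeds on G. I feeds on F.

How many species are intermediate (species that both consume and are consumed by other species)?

Intermediate species (has both prey and predators): A, F, K.
Count: 3.

3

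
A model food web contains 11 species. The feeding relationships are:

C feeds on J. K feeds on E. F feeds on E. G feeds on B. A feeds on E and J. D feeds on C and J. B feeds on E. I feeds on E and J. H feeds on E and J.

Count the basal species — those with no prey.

2

Basal species (no prey listed): J, E.
Count: 2.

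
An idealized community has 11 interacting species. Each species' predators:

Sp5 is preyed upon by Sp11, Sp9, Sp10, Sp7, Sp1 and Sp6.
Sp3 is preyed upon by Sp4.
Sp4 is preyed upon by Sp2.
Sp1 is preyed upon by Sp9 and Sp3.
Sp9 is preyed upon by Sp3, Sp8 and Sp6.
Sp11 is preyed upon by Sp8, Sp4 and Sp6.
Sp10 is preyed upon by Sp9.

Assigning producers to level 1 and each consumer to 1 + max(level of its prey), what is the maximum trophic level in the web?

6

Producers (level 1): Sp5.
Sp5 → Sp10 → Sp9 → Sp3 → Sp4 → Sp2 gives Sp2 level 6.
No species has a prey at level 6, so no species reaches level 7.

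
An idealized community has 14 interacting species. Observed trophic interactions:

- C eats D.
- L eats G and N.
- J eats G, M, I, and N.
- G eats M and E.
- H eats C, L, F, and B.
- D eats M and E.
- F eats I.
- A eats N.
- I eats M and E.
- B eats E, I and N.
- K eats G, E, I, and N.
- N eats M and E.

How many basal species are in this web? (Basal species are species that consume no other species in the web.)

2

Basal species (no prey listed): E, M.
Count: 2.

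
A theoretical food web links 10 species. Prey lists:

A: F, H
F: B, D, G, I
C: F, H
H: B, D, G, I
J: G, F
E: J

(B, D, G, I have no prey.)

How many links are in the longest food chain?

3 links

One longest chain: B → F → J → E.
It has 4 species and 3 links.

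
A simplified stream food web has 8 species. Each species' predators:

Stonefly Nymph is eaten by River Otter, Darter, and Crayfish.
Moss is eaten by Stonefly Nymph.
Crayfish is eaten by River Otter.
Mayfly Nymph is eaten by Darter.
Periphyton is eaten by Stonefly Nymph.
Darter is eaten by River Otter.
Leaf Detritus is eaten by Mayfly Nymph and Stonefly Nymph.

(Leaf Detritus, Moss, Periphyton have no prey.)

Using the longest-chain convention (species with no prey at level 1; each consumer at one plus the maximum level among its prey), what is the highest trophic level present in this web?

Basal resources (level 1): Leaf Detritus, Moss, Periphyton.
Leaf Detritus → Stonefly Nymph → Crayfish → River Otter gives River Otter level 4.
No species has a prey at level 4, so no species reaches level 5.

4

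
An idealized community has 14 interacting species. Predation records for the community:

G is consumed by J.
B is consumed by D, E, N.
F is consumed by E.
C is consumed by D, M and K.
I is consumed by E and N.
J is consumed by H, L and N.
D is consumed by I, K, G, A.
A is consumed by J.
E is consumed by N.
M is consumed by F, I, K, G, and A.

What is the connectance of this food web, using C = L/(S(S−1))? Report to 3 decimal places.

C = 0.132

The web has S = 14 species and L = 24 feeding links.
C = L / (S(S−1)) = 24 / 182 = 0.1319 ≈ 0.132.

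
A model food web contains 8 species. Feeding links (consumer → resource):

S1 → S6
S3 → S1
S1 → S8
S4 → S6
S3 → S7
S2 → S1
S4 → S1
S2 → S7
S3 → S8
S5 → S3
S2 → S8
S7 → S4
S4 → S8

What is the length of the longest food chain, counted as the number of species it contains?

One longest chain: S8 → S1 → S4 → S7 → S3 → S5.
It has 6 species and 5 links.

6 species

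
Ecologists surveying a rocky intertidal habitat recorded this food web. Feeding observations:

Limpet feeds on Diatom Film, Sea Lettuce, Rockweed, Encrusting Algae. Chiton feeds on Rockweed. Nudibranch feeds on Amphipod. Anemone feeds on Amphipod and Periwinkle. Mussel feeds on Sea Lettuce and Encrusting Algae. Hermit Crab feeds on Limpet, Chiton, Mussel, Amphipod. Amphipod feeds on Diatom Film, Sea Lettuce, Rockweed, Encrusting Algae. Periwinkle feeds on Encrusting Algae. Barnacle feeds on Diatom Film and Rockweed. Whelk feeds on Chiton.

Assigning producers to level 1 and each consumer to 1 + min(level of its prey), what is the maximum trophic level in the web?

3

Producers (level 1): Diatom Film, Rockweed, Sea Lettuce, Encrusting Algae.
Following each consumer down to its lowest-level prey: Diatom Film → Amphipod → Hermit Crab (levels 1 through 3).
All prey of Hermit Crab (Amphipod 2, Chiton 2, Limpet 2, Mussel 2) are at level 2 or above, so Hermit Crab is at level 1 + 2 = 3.
Every consumer has at least one prey at level 2 or below, so none exceeds level 3.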